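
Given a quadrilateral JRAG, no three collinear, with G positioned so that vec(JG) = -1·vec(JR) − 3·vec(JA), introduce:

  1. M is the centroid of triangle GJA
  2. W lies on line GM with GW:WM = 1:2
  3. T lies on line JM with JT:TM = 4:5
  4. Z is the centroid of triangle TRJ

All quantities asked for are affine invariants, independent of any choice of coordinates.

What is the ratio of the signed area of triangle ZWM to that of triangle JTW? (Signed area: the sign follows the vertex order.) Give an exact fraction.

[ZWM]:[JTW] = -43/6

Set J = (0, 0), R = (1, 0), A = (0, 1), G = (-1, -3); any affine frame gives the same invariant.
1. M is the centroid of triangle GJA ⇒ M = (-1/3, -2/3)
2. W lies on line GM with GW:WM = 1:2 ⇒ W = (-7/9, -20/9)
3. T lies on line JM with JT:TM = 4:5 ⇒ T = (-4/27, -8/27)
4. Z is the centroid of triangle TRJ ⇒ Z = (23/81, -8/81)
2·[ZWM] = -172/243, 2·[JTW] = 8/81
[ZWM]:[JTW] = -172/243:8/81 = -43/6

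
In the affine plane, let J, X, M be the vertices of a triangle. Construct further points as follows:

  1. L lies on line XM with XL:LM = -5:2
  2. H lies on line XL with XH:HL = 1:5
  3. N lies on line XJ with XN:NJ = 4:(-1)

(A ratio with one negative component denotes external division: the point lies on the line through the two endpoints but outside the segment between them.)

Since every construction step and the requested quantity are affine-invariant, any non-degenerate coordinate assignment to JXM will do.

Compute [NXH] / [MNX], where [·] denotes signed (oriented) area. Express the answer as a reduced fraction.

[NXH]:[MNX] = 5/18

Assign J = (0, 0), X = (1, 0), M = (0, 1) — the answer is frame-independent, so this choice is without loss of generality.
1. L lies on line XM with XL:LM = -5:2 ⇒ L = (-2/3, 5/3)
2. H lies on line XL with XH:HL = 1:5 ⇒ H = (13/18, 5/18)
3. N lies on line XJ with XN:NJ = 4:(-1) ⇒ N = (-1/3, 0)
2·[NXH] = 10/27, 2·[MNX] = 4/3
[NXH]:[MNX] = 10/27:4/3 = 5/18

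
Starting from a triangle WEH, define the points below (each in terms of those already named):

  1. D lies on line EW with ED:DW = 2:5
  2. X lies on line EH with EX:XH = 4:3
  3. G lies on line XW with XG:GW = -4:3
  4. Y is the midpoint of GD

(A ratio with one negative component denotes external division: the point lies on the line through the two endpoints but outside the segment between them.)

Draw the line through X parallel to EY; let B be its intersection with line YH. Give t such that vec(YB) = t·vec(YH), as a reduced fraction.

t = 4/7

Set W = (0, 0), E = (1, 0), H = (0, 1); any affine frame gives the same invariant.
1. D lies on line EW with ED:DW = 2:5 ⇒ D = (5/7, 0)
2. X lies on line EH with EX:XH = 4:3 ⇒ X = (3/7, 4/7)
3. G lies on line XW with XG:GW = -4:3 ⇒ G = (-9/7, -12/7)
4. Y is the midpoint of GD ⇒ Y = (-2/7, -6/7)
through X parallel to EY: direction (-9/7, -6/7); meets YH at B = (-6/49, 10/49)
B = Y + t·(H−Y) with t = 4/7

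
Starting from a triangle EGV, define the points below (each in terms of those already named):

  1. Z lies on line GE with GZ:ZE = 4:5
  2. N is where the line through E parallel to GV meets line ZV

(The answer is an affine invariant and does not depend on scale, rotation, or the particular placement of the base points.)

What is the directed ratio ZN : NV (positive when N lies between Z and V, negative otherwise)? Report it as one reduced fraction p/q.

Work in coordinates with E = (0, 0), G = (1, 0), V = (0, 1).
1. Z lies on line GE with GZ:ZE = 4:5 ⇒ Z = (5/9, 0)
2. N is where the line through E parallel to GV meets line ZV ⇒ N = (5/4, -5/4)
N = Z + t·(V−Z) with t = -5/4, so ZN:NV = t:(1−t) = -5/4:9/4

ZN:NV = -5/9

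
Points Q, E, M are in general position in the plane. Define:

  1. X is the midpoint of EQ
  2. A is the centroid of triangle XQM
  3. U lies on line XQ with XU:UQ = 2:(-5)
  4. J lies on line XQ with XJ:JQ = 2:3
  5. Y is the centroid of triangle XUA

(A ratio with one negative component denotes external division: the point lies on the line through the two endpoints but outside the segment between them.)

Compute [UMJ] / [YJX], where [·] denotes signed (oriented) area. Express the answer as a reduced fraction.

Work in coordinates with Q = (0, 0), E = (1, 0), M = (0, 1).
1. X is the midpoint of EQ ⇒ X = (1/2, 0)
2. A is the centroid of triangle XQM ⇒ A = (1/6, 1/3)
3. U lies on line XQ with XU:UQ = 2:(-5) ⇒ U = (5/6, 0)
4. J lies on line XQ with XJ:JQ = 2:3 ⇒ J = (3/10, 0)
5. Y is the centroid of triangle XUA ⇒ Y = (1/2, 1/9)
2·[UMJ] = 8/15, 2·[YJX] = 1/45
[UMJ]:[YJX] = 8/15:1/45 = 24

[UMJ]:[YJX] = 24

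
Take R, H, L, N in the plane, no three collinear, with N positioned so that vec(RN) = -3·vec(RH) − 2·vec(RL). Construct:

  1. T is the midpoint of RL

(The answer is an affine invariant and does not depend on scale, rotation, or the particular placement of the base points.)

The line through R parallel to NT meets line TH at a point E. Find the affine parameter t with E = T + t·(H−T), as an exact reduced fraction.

Assign R = (0, 0), H = (1, 0), L = (0, 1), N = (-3, -2) — the answer is frame-independent, so this choice is without loss of generality.
1. T is the midpoint of RL ⇒ T = (0, 1/2)
through R parallel to NT: direction (3, 5/2); meets TH at E = (3/8, 5/16)
E = T + t·(H−T) with t = 3/8

t = 3/8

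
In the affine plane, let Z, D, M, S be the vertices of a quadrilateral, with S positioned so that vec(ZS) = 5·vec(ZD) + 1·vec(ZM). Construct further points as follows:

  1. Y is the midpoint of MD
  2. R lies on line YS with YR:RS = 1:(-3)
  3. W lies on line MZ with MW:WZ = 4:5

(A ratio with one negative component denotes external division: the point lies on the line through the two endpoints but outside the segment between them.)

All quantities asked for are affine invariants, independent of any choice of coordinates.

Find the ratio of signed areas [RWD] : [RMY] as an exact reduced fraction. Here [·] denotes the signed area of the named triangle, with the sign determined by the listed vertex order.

[RWD]:[RMY] = 46/45

Assign Z = (0, 0), D = (1, 0), M = (0, 1), S = (5, 1) — the answer is frame-independent, so this choice is without loss of generality.
1. Y is the midpoint of MD ⇒ Y = (1/2, 1/2)
2. R lies on line YS with YR:RS = 1:(-3) ⇒ R = (-7/4, 1/4)
3. W lies on line MZ with MW:WZ = 4:5 ⇒ W = (0, 5/9)
2·[RWD] = -23/18, 2·[RMY] = -5/4
[RWD]:[RMY] = -23/18:-5/4 = 46/45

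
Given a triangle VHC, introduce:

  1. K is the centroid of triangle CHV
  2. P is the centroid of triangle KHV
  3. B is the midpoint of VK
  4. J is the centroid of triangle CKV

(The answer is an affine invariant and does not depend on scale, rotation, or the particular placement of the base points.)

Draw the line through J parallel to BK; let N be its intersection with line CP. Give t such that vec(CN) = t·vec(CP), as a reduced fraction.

t = 1/2

Set V = (0, 0), H = (1, 0), C = (0, 1); any affine frame gives the same invariant.
1. K is the centroid of triangle CHV ⇒ K = (1/3, 1/3)
2. P is the centroid of triangle KHV ⇒ P = (4/9, 1/9)
3. B is the midpoint of VK ⇒ B = (1/6, 1/6)
4. J is the centroid of triangle CKV ⇒ J = (1/9, 4/9)
through J parallel to BK: direction (1/6, 1/6); meets CP at N = (2/9, 5/9)
N = C + t·(P−C) with t = 1/2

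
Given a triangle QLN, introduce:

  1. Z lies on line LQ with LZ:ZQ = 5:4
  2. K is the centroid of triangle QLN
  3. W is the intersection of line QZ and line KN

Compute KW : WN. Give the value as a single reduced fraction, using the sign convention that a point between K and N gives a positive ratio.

KW:WN = -1/3

Assign Q = (0, 0), L = (1, 0), N = (0, 1) — the answer is frame-independent, so this choice is without loss of generality.
1. Z lies on line LQ with LZ:ZQ = 5:4 ⇒ Z = (4/9, 0)
2. K is the centroid of triangle QLN ⇒ K = (1/3, 1/3)
3. W is the intersection of line QZ and line KN ⇒ W = (1/2, 0)
W = K + t·(N−K) with t = -1/2, so KW:WN = t:(1−t) = -1/2:3/2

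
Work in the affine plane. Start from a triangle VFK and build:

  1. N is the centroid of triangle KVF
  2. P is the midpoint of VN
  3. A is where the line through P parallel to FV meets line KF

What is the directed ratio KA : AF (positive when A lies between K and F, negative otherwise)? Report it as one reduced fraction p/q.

Assign V = (0, 0), F = (1, 0), K = (0, 1) — the answer is frame-independent, so this choice is without loss of generality.
1. N is the centroid of triangle KVF ⇒ N = (1/3, 1/3)
2. P is the midpoint of VN ⇒ P = (1/6, 1/6)
3. A is where the line through P parallel to FV meets line KF ⇒ A = (5/6, 1/6)
A = K + t·(F−K) with t = 5/6, so KA:AF = t:(1−t) = 5/6:1/6

KA:AF = 5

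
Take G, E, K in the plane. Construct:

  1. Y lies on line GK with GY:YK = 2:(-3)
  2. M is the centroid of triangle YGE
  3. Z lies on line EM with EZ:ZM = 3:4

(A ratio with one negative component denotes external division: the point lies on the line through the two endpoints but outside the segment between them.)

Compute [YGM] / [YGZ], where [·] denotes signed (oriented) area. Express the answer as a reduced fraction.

Assign G = (0, 0), E = (1, 0), K = (0, 1) — the answer is frame-independent, so this choice is without loss of generality.
1. Y lies on line GK with GY:YK = 2:(-3) ⇒ Y = (0, -2)
2. M is the centroid of triangle YGE ⇒ M = (1/3, -2/3)
3. Z lies on line EM with EZ:ZM = 3:4 ⇒ Z = (5/7, -2/7)
2·[YGM] = -2/3, 2·[YGZ] = -10/7
[YGM]:[YGZ] = -2/3:-10/7 = 7/15

[YGM]:[YGZ] = 7/15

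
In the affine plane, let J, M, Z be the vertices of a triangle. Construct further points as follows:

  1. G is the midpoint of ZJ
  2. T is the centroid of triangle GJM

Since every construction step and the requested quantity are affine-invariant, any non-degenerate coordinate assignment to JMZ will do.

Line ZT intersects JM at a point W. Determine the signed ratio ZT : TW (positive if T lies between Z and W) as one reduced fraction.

ZT:TW = 5

Assign J = (0, 0), M = (1, 0), Z = (0, 1) — the answer is frame-independent, so this choice is without loss of generality.
1. G is the midpoint of ZJ ⇒ G = (0, 1/2)
2. T is the centroid of triangle GJM ⇒ T = (1/3, 1/6)
line ZT meets JM at W = (2/5, 0)
T = Z + t·(W−Z) with t = 5/6, so ZT:TW = 5/6:1/6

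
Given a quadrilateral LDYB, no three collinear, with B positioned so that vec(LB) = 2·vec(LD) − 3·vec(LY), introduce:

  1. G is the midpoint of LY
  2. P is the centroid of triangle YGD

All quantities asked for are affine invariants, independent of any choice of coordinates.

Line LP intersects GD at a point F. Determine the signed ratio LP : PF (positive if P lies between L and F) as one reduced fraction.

LP:PF = -4

Work in coordinates with L = (0, 0), D = (1, 0), Y = (0, 1), B = (2, -3).
1. G is the midpoint of LY ⇒ G = (0, 1/2)
2. P is the centroid of triangle YGD ⇒ P = (1/3, 1/2)
line LP meets GD at F = (1/4, 3/8)
P = L + t·(F−L) with t = 4/3, so LP:PF = 4/3:-1/3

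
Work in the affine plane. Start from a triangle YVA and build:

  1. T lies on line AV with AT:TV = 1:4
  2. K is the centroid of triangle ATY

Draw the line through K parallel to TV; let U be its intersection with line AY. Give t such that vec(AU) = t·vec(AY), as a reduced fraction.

Choose coordinates Y = (0, 0), V = (1, 0), A = (0, 1).
1. T lies on line AV with AT:TV = 1:4 ⇒ T = (1/5, 4/5)
2. K is the centroid of triangle ATY ⇒ K = (1/15, 3/5)
through K parallel to TV: direction (4/5, -4/5); meets AY at U = (0, 2/3)
U = A + t·(Y−A) with t = 1/3

t = 1/3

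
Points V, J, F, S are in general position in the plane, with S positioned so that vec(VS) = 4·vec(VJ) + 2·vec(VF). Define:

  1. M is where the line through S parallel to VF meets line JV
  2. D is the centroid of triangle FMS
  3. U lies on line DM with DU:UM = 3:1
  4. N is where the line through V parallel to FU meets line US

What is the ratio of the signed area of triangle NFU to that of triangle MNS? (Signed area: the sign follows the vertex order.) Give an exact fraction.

Set V = (0, 0), J = (1, 0), F = (0, 1), S = (4, 2); any affine frame gives the same invariant.
1. M is where the line through S parallel to VF meets line JV ⇒ M = (4, 0)
2. D is the centroid of triangle FMS ⇒ D = (8/3, 1)
3. U lies on line DM with DU:UM = 3:1 ⇒ U = (11/3, 1/4)
4. N is where the line through V parallel to FU meets line US ⇒ N = (209/60, -57/80)
2·[NFU] = -11/3, 2·[MNS] = -31/30
[NFU]:[MNS] = -11/3:-31/30 = 110/31

[NFU]:[MNS] = 110/31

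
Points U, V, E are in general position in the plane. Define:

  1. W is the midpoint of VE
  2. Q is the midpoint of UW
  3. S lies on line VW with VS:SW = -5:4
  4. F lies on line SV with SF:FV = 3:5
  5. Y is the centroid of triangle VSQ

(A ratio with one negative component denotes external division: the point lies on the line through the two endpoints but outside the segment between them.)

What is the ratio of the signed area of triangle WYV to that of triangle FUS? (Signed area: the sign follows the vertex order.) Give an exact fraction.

[WYV]:[FUS] = -4/45

Assign U = (0, 0), V = (1, 0), E = (0, 1) — the answer is frame-independent, so this choice is without loss of generality.
1. W is the midpoint of VE ⇒ W = (1/2, 1/2)
2. Q is the midpoint of UW ⇒ Q = (1/4, 1/4)
3. S lies on line VW with VS:SW = -5:4 ⇒ S = (-3/2, 5/2)
4. F lies on line SV with SF:FV = 3:5 ⇒ F = (-9/16, 25/16)
5. Y is the centroid of triangle VSQ ⇒ Y = (-1/12, 11/12)
2·[WYV] = 1/12, 2·[FUS] = -15/16
[WYV]:[FUS] = 1/12:-15/16 = -4/45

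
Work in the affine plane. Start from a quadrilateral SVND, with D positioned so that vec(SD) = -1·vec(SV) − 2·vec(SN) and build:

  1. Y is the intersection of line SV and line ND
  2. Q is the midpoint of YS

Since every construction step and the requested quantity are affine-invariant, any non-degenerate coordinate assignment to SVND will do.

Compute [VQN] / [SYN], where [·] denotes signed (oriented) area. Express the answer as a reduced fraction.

Set S = (0, 0), V = (1, 0), N = (0, 1), D = (-1, -2); any affine frame gives the same invariant.
1. Y is the intersection of line SV and line ND ⇒ Y = (-1/3, 0)
2. Q is the midpoint of YS ⇒ Q = (-1/6, 0)
2·[VQN] = -7/6, 2·[SYN] = -1/3
[VQN]:[SYN] = -7/6:-1/3 = 7/2

[VQN]:[SYN] = 7/2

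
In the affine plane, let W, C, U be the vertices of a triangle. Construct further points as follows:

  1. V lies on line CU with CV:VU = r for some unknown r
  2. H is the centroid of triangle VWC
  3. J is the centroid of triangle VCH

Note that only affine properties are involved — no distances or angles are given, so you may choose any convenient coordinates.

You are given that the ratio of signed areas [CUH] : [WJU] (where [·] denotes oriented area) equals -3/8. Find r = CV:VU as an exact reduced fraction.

Choose coordinates W = (0, 0), C = (1, 0), U = (0, 1).
1. With CV:VU = r, write λ = r/(r+1) so V = C + λ·(U−C); V is affine-linear in λ
2. H is the centroid of triangle VWC ⇒ H is an affine combination of earlier points and hence also affine-linear in λ
3. J is the centroid of triangle VCH ⇒ J is an affine combination of earlier points and hence also affine-linear in λ
Every point depending on V is an affine combination of V and λ-independent points, so each such coordinate is linear in λ; the λ² term in each signed area is a multiple of (U−C)×(U−C) = 0, so 2·[CUH] and 2·[WJU] are each linear in λ. Evaluating at λ=0 and λ=1:
  2·[CUH] = 1/3,   2·[WJU] = -4/9·λ + 8/9
So [CUH]:[WJU] = (1/3) / (-4/9·λ + 8/9). Setting this equal to -3/8:
  1/3 = -3/8·(-4/9·λ + 8/9)  ⇒  λ = 4
Then r = λ/(1−λ) = (4)/(-3) = -4/3. Check: with r = -4/3, V = (-3, 4) and [CUH]:[WJU] = -3/8 as required.

r = -4/3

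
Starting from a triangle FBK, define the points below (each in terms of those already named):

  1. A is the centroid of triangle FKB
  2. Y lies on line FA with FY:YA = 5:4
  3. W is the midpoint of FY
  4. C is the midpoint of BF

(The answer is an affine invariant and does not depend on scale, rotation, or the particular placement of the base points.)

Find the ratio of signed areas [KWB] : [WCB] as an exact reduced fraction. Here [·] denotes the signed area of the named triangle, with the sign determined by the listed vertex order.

Assign F = (0, 0), B = (1, 0), K = (0, 1) — the answer is frame-independent, so this choice is without loss of generality.
1. A is the centroid of triangle FKB ⇒ A = (1/3, 1/3)
2. Y lies on line FA with FY:YA = 5:4 ⇒ Y = (5/27, 5/27)
3. W is the midpoint of FY ⇒ W = (5/54, 5/54)
4. C is the midpoint of BF ⇒ C = (1/2, 0)
2·[KWB] = 22/27, 2·[WCB] = 5/108
[KWB]:[WCB] = 22/27:5/108 = 88/5

[KWB]:[WCB] = 88/5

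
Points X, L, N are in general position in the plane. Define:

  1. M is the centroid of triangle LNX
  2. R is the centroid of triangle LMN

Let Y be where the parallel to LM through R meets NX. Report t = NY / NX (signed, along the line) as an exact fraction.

t = 1/3

Assign X = (0, 0), L = (1, 0), N = (0, 1) — the answer is frame-independent, so this choice is without loss of generality.
1. M is the centroid of triangle LNX ⇒ M = (1/3, 1/3)
2. R is the centroid of triangle LMN ⇒ R = (4/9, 4/9)
through R parallel to LM: direction (-2/3, 1/3); meets NX at Y = (0, 2/3)
Y = N + t·(X−N) with t = 1/3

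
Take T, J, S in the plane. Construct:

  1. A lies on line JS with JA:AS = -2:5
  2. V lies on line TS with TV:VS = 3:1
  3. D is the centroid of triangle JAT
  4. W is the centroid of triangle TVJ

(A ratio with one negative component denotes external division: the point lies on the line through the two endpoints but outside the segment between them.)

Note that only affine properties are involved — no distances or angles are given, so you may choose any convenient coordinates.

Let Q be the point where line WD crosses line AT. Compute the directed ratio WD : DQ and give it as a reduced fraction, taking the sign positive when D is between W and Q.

Set T = (0, 0), J = (1, 0), S = (0, 1); any affine frame gives the same invariant.
1. A lies on line JS with JA:AS = -2:5 ⇒ A = (5/3, -2/3)
2. V lies on line TS with TV:VS = 3:1 ⇒ V = (0, 3/4)
3. D is the centroid of triangle JAT ⇒ D = (8/9, -2/9)
4. W is the centroid of triangle TVJ ⇒ W = (1/3, 1/4)
line WD meets AT at Q = (32/27, -64/135)
D = W + t·(Q−W) with t = 15/23, so WD:DQ = 15/23:8/23

WD:DQ = 15/8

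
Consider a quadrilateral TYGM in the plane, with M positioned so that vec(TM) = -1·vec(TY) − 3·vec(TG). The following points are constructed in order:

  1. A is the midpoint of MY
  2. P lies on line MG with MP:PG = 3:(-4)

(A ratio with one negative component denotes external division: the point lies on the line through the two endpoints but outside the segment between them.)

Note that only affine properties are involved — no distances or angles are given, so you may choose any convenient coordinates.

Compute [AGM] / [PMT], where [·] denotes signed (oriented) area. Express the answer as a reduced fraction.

[AGM]:[PMT] = -5/6

Assign T = (0, 0), Y = (1, 0), G = (0, 1), M = (-1, -3) — the answer is frame-independent, so this choice is without loss of generality.
1. A is the midpoint of MY ⇒ A = (0, -3/2)
2. P lies on line MG with MP:PG = 3:(-4) ⇒ P = (-4, -15)
2·[AGM] = 5/2, 2·[PMT] = -3
[AGM]:[PMT] = 5/2:-3 = -5/6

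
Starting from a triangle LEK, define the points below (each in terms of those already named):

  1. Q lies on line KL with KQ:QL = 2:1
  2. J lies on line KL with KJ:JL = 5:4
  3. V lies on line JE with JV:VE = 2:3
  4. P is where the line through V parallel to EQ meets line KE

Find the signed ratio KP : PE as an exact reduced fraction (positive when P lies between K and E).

KP:PE = 9

Choose coordinates L = (0, 0), E = (1, 0), K = (0, 1).
1. Q lies on line KL with KQ:QL = 2:1 ⇒ Q = (0, 1/3)
2. J lies on line KL with KJ:JL = 5:4 ⇒ J = (0, 4/9)
3. V lies on line JE with JV:VE = 2:3 ⇒ V = (2/5, 4/15)
4. P is where the line through V parallel to EQ meets line KE ⇒ P = (9/10, 1/10)
P = K + t·(E−K) with t = 9/10, so KP:PE = t:(1−t) = 9/10:1/10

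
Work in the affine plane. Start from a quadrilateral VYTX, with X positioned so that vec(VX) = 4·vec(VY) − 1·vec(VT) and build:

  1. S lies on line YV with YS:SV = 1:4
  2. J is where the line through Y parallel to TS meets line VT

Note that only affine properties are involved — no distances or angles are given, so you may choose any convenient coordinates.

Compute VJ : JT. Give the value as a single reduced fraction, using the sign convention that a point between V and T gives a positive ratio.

VJ:JT = -5

Choose coordinates V = (0, 0), Y = (1, 0), T = (0, 1), X = (4, -1).
1. S lies on line YV with YS:SV = 1:4 ⇒ S = (4/5, 0)
2. J is where the line through Y parallel to TS meets line VT ⇒ J = (0, 5/4)
J = V + t·(T−V) with t = 5/4, so VJ:JT = t:(1−t) = 5/4:-1/4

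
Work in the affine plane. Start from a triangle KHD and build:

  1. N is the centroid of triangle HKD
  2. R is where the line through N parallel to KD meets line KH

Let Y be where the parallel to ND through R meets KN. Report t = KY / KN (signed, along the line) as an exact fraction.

Work in coordinates with K = (0, 0), H = (1, 0), D = (0, 1).
1. N is the centroid of triangle HKD ⇒ N = (1/3, 1/3)
2. R is where the line through N parallel to KD meets line KH ⇒ R = (1/3, 0)
through R parallel to ND: direction (-1/3, 2/3); meets KN at Y = (2/9, 2/9)
Y = K + t·(N−K) with t = 2/3

t = 2/3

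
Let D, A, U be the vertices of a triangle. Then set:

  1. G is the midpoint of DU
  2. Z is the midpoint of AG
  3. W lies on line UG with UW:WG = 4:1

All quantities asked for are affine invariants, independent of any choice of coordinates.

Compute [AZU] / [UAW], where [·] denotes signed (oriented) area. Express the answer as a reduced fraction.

[AZU]:[UAW] = 5/8

Set D = (0, 0), A = (1, 0), U = (0, 1); any affine frame gives the same invariant.
1. G is the midpoint of DU ⇒ G = (0, 1/2)
2. Z is the midpoint of AG ⇒ Z = (1/2, 1/4)
3. W lies on line UG with UW:WG = 4:1 ⇒ W = (0, 3/5)
2·[AZU] = -1/4, 2·[UAW] = -2/5
[AZU]:[UAW] = -1/4:-2/5 = 5/8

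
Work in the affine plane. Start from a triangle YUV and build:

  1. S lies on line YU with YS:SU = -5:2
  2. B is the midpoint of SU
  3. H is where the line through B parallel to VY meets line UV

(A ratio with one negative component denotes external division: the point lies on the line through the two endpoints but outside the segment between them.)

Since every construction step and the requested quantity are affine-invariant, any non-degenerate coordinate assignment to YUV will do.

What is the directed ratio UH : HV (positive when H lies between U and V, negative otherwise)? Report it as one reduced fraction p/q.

Choose coordinates Y = (0, 0), U = (1, 0), V = (0, 1).
1. S lies on line YU with YS:SU = -5:2 ⇒ S = (5/3, 0)
2. B is the midpoint of SU ⇒ B = (4/3, 0)
3. H is where the line through B parallel to VY meets line UV ⇒ H = (4/3, -1/3)
H = U + t·(V−U) with t = -1/3, so UH:HV = t:(1−t) = -1/3:4/3

UH:HV = -1/4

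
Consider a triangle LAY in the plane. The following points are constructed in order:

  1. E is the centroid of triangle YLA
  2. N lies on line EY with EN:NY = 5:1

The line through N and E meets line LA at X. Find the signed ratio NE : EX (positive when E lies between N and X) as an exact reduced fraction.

Assign L = (0, 0), A = (1, 0), Y = (0, 1) — the answer is frame-independent, so this choice is without loss of generality.
1. E is the centroid of triangle YLA ⇒ E = (1/3, 1/3)
2. N lies on line EY with EN:NY = 5:1 ⇒ N = (1/18, 8/9)
line NE meets LA at X = (1/2, 0)
E = N + t·(X−N) with t = 5/8, so NE:EX = 5/8:3/8

NE:EX = 5/3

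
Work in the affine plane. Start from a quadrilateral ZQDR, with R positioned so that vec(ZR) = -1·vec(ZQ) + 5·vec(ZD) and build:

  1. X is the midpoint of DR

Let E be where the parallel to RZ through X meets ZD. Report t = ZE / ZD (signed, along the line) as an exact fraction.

Choose coordinates Z = (0, 0), Q = (1, 0), D = (0, 1), R = (-1, 5).
1. X is the midpoint of DR ⇒ X = (-1/2, 3)
through X parallel to RZ: direction (1, -5); meets ZD at E = (0, 1/2)
E = Z + t·(D−Z) with t = 1/2

t = 1/2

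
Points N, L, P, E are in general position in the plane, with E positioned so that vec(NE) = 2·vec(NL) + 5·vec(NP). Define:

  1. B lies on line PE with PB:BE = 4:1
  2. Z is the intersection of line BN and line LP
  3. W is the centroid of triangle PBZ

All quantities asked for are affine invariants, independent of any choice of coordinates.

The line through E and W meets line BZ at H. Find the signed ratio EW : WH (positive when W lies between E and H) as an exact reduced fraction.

Choose coordinates N = (0, 0), L = (1, 0), P = (0, 1), E = (2, 5).
1. B lies on line PE with PB:BE = 4:1 ⇒ B = (8/5, 21/5)
2. Z is the intersection of line BN and line LP ⇒ Z = (8/29, 21/29)
3. W is the centroid of triangle PBZ ⇒ W = (272/435, 859/435)
line EW meets BZ at H = (1432/1015, 537/145)
W = E + t·(H−E) with t = 7/3, so EW:WH = 7/3:-4/3

EW:WH = -7/4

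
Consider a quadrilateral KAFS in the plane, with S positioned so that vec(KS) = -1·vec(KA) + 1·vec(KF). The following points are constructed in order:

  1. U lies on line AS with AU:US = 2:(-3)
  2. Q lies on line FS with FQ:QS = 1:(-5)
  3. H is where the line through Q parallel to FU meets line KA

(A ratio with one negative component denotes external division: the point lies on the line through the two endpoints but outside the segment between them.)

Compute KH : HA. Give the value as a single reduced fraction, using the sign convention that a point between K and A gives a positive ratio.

KH:HA = -23/11

Set K = (0, 0), A = (1, 0), F = (0, 1), S = (-1, 1); any affine frame gives the same invariant.
1. U lies on line AS with AU:US = 2:(-3) ⇒ U = (5, -2)
2. Q lies on line FS with FQ:QS = 1:(-5) ⇒ Q = (1/4, 1)
3. H is where the line through Q parallel to FU meets line KA ⇒ H = (23/12, 0)
H = K + t·(A−K) with t = 23/12, so KH:HA = t:(1−t) = 23/12:-11/12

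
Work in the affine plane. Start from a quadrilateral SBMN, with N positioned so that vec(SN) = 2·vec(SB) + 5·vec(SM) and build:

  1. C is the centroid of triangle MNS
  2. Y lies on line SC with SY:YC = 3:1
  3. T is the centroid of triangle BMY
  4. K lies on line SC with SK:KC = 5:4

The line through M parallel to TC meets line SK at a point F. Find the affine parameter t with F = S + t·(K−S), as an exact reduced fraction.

t = -27/40

Work in coordinates with S = (0, 0), B = (1, 0), M = (0, 1), N = (2, 5).
1. C is the centroid of triangle MNS ⇒ C = (2/3, 2)
2. Y lies on line SC with SY:YC = 3:1 ⇒ Y = (1/2, 3/2)
3. T is the centroid of triangle BMY ⇒ T = (1/2, 5/6)
4. K lies on line SC with SK:KC = 5:4 ⇒ K = (10/27, 10/9)
through M parallel to TC: direction (1/6, 7/6); meets SK at F = (-1/4, -3/4)
F = S + t·(K−S) with t = -27/40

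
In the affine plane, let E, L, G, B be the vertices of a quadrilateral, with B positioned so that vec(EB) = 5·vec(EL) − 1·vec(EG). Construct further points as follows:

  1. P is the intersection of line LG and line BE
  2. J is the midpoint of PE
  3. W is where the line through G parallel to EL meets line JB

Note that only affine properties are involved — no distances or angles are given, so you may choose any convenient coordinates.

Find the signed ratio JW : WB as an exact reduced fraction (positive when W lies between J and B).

Choose coordinates E = (0, 0), L = (1, 0), G = (0, 1), B = (5, -1).
1. P is the intersection of line LG and line BE ⇒ P = (5/4, -1/4)
2. J is the midpoint of PE ⇒ J = (5/8, -1/8)
3. W is where the line through G parallel to EL meets line JB ⇒ W = (-5, 1)
W = J + t·(B−J) with t = -9/7, so JW:WB = t:(1−t) = -9/7:16/7

JW:WB = -9/16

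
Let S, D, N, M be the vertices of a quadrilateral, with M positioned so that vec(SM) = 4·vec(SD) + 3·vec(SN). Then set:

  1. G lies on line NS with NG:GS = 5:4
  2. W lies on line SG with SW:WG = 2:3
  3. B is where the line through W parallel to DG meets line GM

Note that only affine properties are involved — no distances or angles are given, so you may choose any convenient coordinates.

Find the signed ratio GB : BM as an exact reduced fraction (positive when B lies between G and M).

GB:BM = -4/69

Set S = (0, 0), D = (1, 0), N = (0, 1), M = (4, 3); any affine frame gives the same invariant.
1. G lies on line NS with NG:GS = 5:4 ⇒ G = (0, 4/9)
2. W lies on line SG with SW:WG = 2:3 ⇒ W = (0, 8/45)
3. B is where the line through W parallel to DG meets line GM ⇒ B = (-16/65, 56/195)
B = G + t·(M−G) with t = -4/65, so GB:BM = t:(1−t) = -4/65:69/65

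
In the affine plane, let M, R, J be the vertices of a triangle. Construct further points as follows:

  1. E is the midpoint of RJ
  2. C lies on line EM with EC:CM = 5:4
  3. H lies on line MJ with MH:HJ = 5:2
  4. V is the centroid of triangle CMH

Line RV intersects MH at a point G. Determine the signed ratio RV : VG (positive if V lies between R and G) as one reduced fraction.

Work in coordinates with M = (0, 0), R = (1, 0), J = (0, 1).
1. E is the midpoint of RJ ⇒ E = (1/2, 1/2)
2. C lies on line EM with EC:CM = 5:4 ⇒ C = (2/9, 2/9)
3. H lies on line MJ with MH:HJ = 5:2 ⇒ H = (0, 5/7)
4. V is the centroid of triangle CMH ⇒ V = (2/27, 59/189)
line RV meets MH at G = (0, 59/175)
V = R + t·(G−R) with t = 25/27, so RV:VG = 25/27:2/27

RV:VG = 25/2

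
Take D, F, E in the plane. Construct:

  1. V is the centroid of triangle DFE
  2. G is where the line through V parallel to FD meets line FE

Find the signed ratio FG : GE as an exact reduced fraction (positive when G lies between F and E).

FG:GE = 1/2

Set D = (0, 0), F = (1, 0), E = (0, 1); any affine frame gives the same invariant.
1. V is the centroid of triangle DFE ⇒ V = (1/3, 1/3)
2. G is where the line through V parallel to FD meets line FE ⇒ G = (2/3, 1/3)
G = F + t·(E−F) with t = 1/3, so FG:GE = t:(1−t) = 1/3:2/3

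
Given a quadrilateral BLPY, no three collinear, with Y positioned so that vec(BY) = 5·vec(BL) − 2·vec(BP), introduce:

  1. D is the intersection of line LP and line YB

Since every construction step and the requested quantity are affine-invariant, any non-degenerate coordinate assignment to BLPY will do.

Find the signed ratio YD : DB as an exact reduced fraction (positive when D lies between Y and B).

YD:DB = 2

Set B = (0, 0), L = (1, 0), P = (0, 1), Y = (5, -2); any affine frame gives the same invariant.
1. D is the intersection of line LP and line YB ⇒ D = (5/3, -2/3)
D = Y + t·(B−Y) with t = 2/3, so YD:DB = t:(1−t) = 2/3:1/3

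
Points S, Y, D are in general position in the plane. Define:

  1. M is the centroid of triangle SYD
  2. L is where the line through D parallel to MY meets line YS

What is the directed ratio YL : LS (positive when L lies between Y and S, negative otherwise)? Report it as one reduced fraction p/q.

YL:LS = -1/2

Work in coordinates with S = (0, 0), Y = (1, 0), D = (0, 1).
1. M is the centroid of triangle SYD ⇒ M = (1/3, 1/3)
2. L is where the line through D parallel to MY meets line YS ⇒ L = (2, 0)
L = Y + t·(S−Y) with t = -1, so YL:LS = t:(1−t) = -1:2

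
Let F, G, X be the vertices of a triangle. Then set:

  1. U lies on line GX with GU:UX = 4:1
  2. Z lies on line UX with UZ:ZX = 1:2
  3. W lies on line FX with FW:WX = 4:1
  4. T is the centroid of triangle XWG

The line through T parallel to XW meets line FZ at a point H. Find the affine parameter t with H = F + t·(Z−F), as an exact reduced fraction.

Set F = (0, 0), G = (1, 0), X = (0, 1); any affine frame gives the same invariant.
1. U lies on line GX with GU:UX = 4:1 ⇒ U = (1/5, 4/5)
2. Z lies on line UX with UZ:ZX = 1:2 ⇒ Z = (2/15, 13/15)
3. W lies on line FX with FW:WX = 4:1 ⇒ W = (0, 4/5)
4. T is the centroid of triangle XWG ⇒ T = (1/3, 3/5)
through T parallel to XW: direction (0, -1/5); meets FZ at H = (1/3, 13/6)
H = F + t·(Z−F) with t = 5/2

t = 5/2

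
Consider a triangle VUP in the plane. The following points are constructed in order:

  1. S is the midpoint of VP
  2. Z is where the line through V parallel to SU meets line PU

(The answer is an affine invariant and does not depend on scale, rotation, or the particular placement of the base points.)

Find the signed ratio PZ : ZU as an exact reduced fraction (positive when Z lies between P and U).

Set V = (0, 0), U = (1, 0), P = (0, 1); any affine frame gives the same invariant.
1. S is the midpoint of VP ⇒ S = (0, 1/2)
2. Z is where the line through V parallel to SU meets line PU ⇒ Z = (2, -1)
Z = P + t·(U−P) with t = 2, so PZ:ZU = t:(1−t) = 2:-1

PZ:ZU = -2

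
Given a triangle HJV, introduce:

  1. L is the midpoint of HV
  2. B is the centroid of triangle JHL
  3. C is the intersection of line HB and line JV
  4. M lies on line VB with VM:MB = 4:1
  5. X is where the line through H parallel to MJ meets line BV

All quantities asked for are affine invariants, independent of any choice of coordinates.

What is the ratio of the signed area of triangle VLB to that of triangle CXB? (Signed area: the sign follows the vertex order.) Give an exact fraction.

Set H = (0, 0), J = (1, 0), V = (0, 1); any affine frame gives the same invariant.
1. L is the midpoint of HV ⇒ L = (0, 1/2)
2. B is the centroid of triangle JHL ⇒ B = (1/3, 1/6)
3. C is the intersection of line HB and line JV ⇒ C = (2/3, 1/3)
4. M lies on line VB with VM:MB = 4:1 ⇒ M = (4/15, 1/3)
5. X is where the line through H parallel to MJ meets line BV ⇒ X = (22/45, -2/9)
2·[VLB] = 1/6, 2·[CXB] = -7/45
[VLB]:[CXB] = 1/6:-7/45 = -15/14

[VLB]:[CXB] = -15/14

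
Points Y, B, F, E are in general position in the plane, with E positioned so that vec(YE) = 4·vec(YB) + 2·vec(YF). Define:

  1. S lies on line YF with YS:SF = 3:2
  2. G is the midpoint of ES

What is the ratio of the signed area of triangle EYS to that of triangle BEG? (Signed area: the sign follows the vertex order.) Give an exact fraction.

[EYS]:[BEG] = -24/19

Assign Y = (0, 0), B = (1, 0), F = (0, 1), E = (4, 2) — the answer is frame-independent, so this choice is without loss of generality.
1. S lies on line YF with YS:SF = 3:2 ⇒ S = (0, 3/5)
2. G is the midpoint of ES ⇒ G = (2, 13/10)
2·[EYS] = -12/5, 2·[BEG] = 19/10
[EYS]:[BEG] = -12/5:19/10 = -24/19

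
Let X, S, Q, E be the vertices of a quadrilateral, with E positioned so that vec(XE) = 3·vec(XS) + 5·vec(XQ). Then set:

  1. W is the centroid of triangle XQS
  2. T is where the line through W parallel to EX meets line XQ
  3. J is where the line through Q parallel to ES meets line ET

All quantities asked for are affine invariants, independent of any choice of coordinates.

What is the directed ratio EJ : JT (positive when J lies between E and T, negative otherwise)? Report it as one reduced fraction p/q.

EJ:JT = -63/22

Choose coordinates X = (0, 0), S = (1, 0), Q = (0, 1), E = (3, 5).
1. W is the centroid of triangle XQS ⇒ W = (1/3, 1/3)
2. T is where the line through W parallel to EX meets line XQ ⇒ T = (0, -2/9)
3. J is where the line through Q parallel to ES meets line ET ⇒ J = (-66/41, -124/41)
J = E + t·(T−E) with t = 63/41, so EJ:JT = t:(1−t) = 63/41:-22/41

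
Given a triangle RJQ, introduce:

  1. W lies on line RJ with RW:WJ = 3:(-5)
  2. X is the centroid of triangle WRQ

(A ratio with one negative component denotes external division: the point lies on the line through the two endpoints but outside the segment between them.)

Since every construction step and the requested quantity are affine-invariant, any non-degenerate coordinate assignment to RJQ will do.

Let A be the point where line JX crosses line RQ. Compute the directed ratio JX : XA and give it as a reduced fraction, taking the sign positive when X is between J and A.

JX:XA = -3

Choose coordinates R = (0, 0), J = (1, 0), Q = (0, 1).
1. W lies on line RJ with RW:WJ = 3:(-5) ⇒ W = (-3/2, 0)
2. X is the centroid of triangle WRQ ⇒ X = (-1/2, 1/3)
line JX meets RQ at A = (0, 2/9)
X = J + t·(A−J) with t = 3/2, so JX:XA = 3/2:-1/2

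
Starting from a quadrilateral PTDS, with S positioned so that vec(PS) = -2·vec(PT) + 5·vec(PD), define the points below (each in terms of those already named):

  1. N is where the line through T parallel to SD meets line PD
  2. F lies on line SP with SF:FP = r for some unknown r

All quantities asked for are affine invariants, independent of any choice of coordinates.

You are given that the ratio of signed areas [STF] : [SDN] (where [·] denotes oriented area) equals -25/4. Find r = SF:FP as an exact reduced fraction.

r = -5/3

Choose coordinates P = (0, 0), T = (1, 0), D = (0, 1), S = (-2, 5).
1. N is where the line through T parallel to SD meets line PD ⇒ N = (0, 2)
2. With SF:FP = r, write λ = r/(r+1) so F = S + λ·(P−S); F is affine-linear in λ
Every point depending on F is an affine combination of F and λ-independent points, so each such coordinate is linear in λ; the λ² term in each signed area is a multiple of (P−S)×(P−S) = 0, so 2·[STF] and 2·[SDN] are each linear in λ. Evaluating at λ=0 and λ=1:
  2·[STF] = -5·λ,   2·[SDN] = 2
So [STF]:[SDN] = (-5·λ) / (2). Setting this equal to -25/4:
  -5·λ = -25/4·(2)  ⇒  λ = 5/2
Then r = λ/(1−λ) = (5/2)/(-3/2) = -5/3. Check: with r = -5/3, F = (3, -15/2) and [STF]:[SDN] = -25/4 as required.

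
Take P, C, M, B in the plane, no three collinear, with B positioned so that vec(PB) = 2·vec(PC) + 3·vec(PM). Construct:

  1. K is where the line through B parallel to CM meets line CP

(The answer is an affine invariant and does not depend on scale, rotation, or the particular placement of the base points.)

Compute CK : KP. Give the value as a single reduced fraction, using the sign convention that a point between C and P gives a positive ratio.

Choose coordinates P = (0, 0), C = (1, 0), M = (0, 1), B = (2, 3).
1. K is where the line through B parallel to CM meets line CP ⇒ K = (5, 0)
K = C + t·(P−C) with t = -4, so CK:KP = t:(1−t) = -4:5

CK:KP = -4/5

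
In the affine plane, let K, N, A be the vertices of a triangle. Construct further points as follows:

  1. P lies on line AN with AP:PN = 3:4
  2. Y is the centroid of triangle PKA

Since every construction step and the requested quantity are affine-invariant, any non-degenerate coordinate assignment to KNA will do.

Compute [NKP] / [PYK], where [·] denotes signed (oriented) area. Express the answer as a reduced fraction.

Set K = (0, 0), N = (1, 0), A = (0, 1); any affine frame gives the same invariant.
1. P lies on line AN with AP:PN = 3:4 ⇒ P = (3/7, 4/7)
2. Y is the centroid of triangle PKA ⇒ Y = (1/7, 11/21)
2·[NKP] = -4/7, 2·[PYK] = 1/7
[NKP]:[PYK] = -4/7:1/7 = -4

[NKP]:[PYK] = -4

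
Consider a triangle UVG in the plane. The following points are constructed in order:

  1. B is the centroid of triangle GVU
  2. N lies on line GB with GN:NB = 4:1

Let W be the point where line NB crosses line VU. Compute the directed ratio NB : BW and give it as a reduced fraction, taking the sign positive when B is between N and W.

Set U = (0, 0), V = (1, 0), G = (0, 1); any affine frame gives the same invariant.
1. B is the centroid of triangle GVU ⇒ B = (1/3, 1/3)
2. N lies on line GB with GN:NB = 4:1 ⇒ N = (4/15, 7/15)
line NB meets VU at W = (1/2, 0)
B = N + t·(W−N) with t = 2/7, so NB:BW = 2/7:5/7

NB:BW = 2/5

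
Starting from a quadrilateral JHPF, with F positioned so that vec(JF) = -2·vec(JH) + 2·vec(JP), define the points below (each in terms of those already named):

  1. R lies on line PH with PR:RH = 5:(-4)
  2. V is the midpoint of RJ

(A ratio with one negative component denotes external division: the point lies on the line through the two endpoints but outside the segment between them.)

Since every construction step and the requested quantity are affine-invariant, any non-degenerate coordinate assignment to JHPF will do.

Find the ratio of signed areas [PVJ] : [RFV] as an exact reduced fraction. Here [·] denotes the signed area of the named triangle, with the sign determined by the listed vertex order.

[PVJ]:[RFV] = -5/2

Set J = (0, 0), H = (1, 0), P = (0, 1), F = (-2, 2); any affine frame gives the same invariant.
1. R lies on line PH with PR:RH = 5:(-4) ⇒ R = (5, -4)
2. V is the midpoint of RJ ⇒ V = (5/2, -2)
2·[PVJ] = -5/2, 2·[RFV] = 1
[PVJ]:[RFV] = -5/2:1 = -5/2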